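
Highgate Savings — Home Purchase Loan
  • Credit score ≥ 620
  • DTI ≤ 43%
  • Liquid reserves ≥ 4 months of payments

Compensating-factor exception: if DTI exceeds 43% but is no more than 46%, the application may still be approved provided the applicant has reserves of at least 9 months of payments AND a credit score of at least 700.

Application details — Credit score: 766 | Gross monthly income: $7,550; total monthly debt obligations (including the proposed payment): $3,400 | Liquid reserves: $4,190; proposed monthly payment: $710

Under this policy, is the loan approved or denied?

Denied

Credit score 766 ≥ 620 (meets base)
DTI = 3,400/7,550 = 45% > 43% — standard DTI limit exceeded.
Liquid reserves cover 4,190/710 = 5.9 months — ≥ 4 required
45% falls in the override range (43%–46%), so the compensating-factor test applies.
Reserves 5.9 < 9 months; credit score 766 ≥ 700.
Override conditions not both satisfied; exception does not apply.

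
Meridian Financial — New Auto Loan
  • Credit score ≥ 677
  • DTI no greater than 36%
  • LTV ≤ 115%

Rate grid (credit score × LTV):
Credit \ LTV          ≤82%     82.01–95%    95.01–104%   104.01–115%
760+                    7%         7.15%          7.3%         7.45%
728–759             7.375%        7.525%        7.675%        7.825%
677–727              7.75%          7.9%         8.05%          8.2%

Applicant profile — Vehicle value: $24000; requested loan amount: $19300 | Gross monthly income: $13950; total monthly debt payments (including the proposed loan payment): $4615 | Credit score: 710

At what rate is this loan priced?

Credit score 710 ≥ 677; DTI = 4,615/13,950 = 33.1% ≤ 36%
LTV: 19,300 ÷ 24,000 = 80.4%, within 115% cap
Row: 710 falls in 677–727. Column: 80.4% falls in ≤82%. Rate = 7.75%.

7.75%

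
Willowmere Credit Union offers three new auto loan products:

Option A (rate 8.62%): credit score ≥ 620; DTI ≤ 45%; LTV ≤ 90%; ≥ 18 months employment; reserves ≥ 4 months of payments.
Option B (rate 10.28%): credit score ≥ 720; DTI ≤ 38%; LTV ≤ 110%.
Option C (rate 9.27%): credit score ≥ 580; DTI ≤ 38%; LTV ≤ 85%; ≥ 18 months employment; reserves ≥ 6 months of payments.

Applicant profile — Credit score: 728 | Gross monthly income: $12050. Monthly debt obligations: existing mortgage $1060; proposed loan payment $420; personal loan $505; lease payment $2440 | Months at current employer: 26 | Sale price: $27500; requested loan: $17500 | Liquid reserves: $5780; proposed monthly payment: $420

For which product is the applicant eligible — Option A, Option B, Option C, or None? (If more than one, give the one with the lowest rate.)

Total debts = (1,060 + 420 + 505 + 2,440) = 4,425; DTI = 4,425/12,050 = 36.7%.
LTV = 17,500/27,500 = 63.6%.
Reserves = 5,780/420 = 13.8 months.
Option A: score 728 ≥ 620; DTI 36.7% ≤ 45%; LTV 63.6% ≤ 90%; employment 26 ≥ 18 mo; reserves 13.8 ≥ 4 mo → qualifies.
Option B: score 728 ≥ 720; DTI 36.7% ≤ 38%; LTV 63.6% ≤ 110% → qualifies.
Option C: score 728 ≥ 580; DTI 36.7% ≤ 38%; LTV 63.6% ≤ 85%; employment 26 ≥ 18 mo; reserves 13.8 ≥ 6 mo → qualifies.
Qualifying: Option A, Option B, Option C. Lowest rate is 8.62% → Option A.

Option A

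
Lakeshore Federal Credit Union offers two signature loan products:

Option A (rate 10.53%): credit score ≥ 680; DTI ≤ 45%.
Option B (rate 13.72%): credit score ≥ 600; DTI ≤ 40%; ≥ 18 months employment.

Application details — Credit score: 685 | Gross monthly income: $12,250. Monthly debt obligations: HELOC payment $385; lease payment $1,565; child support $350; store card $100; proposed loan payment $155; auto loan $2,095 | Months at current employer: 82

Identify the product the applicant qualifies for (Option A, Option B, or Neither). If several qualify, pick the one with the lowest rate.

Total debts = (385 + 1,565 + 350 + 100 + 155 + 2,095) = 4,650; DTI = 4,650/12,250 = 38%.
Option A: score 685 ≥ 680; DTI 38% ≤ 45% → qualifies.
Option B: score 685 ≥ 600; DTI 38% ≤ 40%; employment 82 ≥ 18 mo → qualifies.
Qualifying: Option A, Option B. Lowest rate is 10.53% → Option A.

Option A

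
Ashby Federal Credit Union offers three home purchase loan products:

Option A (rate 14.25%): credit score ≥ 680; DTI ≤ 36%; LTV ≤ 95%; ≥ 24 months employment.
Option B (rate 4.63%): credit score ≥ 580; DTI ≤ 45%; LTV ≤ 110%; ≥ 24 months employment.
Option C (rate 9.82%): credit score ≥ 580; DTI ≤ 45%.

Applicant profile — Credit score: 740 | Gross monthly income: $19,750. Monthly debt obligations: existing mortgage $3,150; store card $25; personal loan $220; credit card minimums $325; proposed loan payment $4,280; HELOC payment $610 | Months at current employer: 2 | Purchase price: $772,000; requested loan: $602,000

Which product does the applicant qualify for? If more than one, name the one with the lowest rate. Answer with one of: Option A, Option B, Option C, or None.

Total debts = (3,150 + 25 + 220 + 325 + 4,280 + 610) = 8,610; DTI = 8,610/19,750 = 43.6%.
LTV = 602,000/772,000 = 78%.
Option A: score 740 ≥ 680; DTI 43.6% > 36%; LTV 78% ≤ 95%; employment 2 < 24 mo → does not qualify.
Option B: score 740 ≥ 580; DTI 43.6% ≤ 45%; LTV 78% ≤ 110%; employment 2 < 24 mo → does not qualify.
Option C: score 740 ≥ 580; DTI 43.6% ≤ 45% → qualifies.

Option C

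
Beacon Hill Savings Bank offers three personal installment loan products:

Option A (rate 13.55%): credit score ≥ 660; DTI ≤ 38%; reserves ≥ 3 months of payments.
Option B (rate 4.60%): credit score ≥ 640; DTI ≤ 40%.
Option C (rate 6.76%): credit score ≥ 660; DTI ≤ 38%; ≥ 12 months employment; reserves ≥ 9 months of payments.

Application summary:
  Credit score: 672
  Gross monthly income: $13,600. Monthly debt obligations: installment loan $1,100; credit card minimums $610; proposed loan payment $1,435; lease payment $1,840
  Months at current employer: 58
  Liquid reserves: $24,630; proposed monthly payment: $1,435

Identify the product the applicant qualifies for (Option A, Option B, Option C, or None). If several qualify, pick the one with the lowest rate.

Option B

Total debts = (1,100 + 610 + 1,435 + 1,840) = 4,985; DTI = 4,985/13,600 = 36.7%.
Reserves = 24,630/1,435 = 17.2 months.
Option A: score 672 ≥ 660; DTI 36.7% ≤ 38%; reserves 17.2 ≥ 3 mo → qualifies.
Option B: score 672 ≥ 640; DTI 36.7% ≤ 40% → qualifies.
Option C: score 672 ≥ 660; DTI 36.7% ≤ 38%; employment 58 ≥ 12 mo; reserves 17.2 ≥ 9 mo → qualifies.
Qualifying: Option A, Option B, Option C. Lowest rate is 4.60% → Option B.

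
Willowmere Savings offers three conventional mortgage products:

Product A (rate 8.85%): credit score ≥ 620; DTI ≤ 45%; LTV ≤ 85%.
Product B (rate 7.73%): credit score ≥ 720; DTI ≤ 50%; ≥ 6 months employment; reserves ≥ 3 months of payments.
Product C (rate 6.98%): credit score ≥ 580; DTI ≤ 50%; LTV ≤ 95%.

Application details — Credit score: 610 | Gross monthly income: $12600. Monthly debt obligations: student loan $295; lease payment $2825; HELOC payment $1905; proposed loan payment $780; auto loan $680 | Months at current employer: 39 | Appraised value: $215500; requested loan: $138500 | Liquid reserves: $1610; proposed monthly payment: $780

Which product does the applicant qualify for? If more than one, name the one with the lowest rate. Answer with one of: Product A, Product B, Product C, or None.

Total debts = (295 + 2,825 + 1,905 + 780 + 680) = 6,485; DTI = 6,485/12,600 = 51.5%.
LTV = 138,500/215,500 = 64.3%.
Reserves = 1,610/780 = 2.1 months.
Product A: score 610 < 620; DTI 51.5% > 45%; LTV 64.3% ≤ 85% → does not qualify.
Product B: score 610 < 720; DTI 51.5% > 50%; employment 39 ≥ 6 mo; reserves 2.1 < 3 mo → does not qualify.
Product C: score 610 ≥ 580; DTI 51.5% > 50%; LTV 64.3% ≤ 95% → does not qualify.

None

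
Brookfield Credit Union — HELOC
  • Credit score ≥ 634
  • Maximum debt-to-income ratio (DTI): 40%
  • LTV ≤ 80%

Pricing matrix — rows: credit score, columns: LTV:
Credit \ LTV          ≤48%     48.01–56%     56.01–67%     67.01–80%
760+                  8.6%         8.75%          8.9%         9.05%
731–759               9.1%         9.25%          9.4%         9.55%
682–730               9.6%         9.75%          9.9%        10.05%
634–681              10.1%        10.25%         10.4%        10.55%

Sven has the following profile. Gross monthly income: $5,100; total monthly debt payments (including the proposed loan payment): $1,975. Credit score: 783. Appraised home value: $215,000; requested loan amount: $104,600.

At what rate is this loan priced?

Credit score 783 ≥ 634; DTI: 1,975 ÷ 5,100 = 38.7%, within the 40% cap
Loan-to-value = 104,600/215,000 = 48.7% — pass (80% max)
Score 783 is in the 760+ band; LTV 48.7% is in the 48.01–56% band → 8.75%.

8.75%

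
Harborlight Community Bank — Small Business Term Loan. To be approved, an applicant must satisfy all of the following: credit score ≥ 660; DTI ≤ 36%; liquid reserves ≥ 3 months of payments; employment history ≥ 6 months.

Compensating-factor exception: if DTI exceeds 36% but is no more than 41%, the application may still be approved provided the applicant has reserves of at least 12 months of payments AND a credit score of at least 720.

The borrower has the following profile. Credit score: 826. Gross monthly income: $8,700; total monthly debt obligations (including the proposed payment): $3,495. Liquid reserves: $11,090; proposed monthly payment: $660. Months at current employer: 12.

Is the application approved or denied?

Credit score 826 ≥ 660 (meets base)
DTI: 3,495 ÷ 8,700 = 40.2%, over the 36% base limit.
Reserves: 11,090 ÷ 660 = 16.8 months (meets 3-month minimum)
Employment 12 ≥ 6 months
40.2% falls in the override range (36%–41%), so the compensating-factor test applies.
Reserves 16.8 ≥ 12 months; credit score 826 ≥ 720.
Both compensating conditions met → exception applies.

Approved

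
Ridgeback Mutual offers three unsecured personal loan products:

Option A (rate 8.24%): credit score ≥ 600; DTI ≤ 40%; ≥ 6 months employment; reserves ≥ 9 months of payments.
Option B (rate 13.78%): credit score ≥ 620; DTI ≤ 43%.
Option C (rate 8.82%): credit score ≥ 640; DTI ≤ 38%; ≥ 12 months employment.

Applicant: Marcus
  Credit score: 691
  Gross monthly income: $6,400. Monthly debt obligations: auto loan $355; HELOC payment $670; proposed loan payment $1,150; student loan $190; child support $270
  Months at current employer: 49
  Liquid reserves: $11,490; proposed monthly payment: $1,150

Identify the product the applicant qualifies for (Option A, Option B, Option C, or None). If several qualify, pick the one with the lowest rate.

Option B

Total debts = (355 + 670 + 1,150 + 190 + 270) = 2,635; DTI = 2,635/6,400 = 41.2%.
Reserves = 11,490/1,150 = 10.0 months.
Option A: score 691 ≥ 600; DTI 41.2% > 40%; employment 49 ≥ 6 mo; reserves 10.0 ≥ 9 mo → does not qualify.
Option B: score 691 ≥ 620; DTI 41.2% ≤ 43% → qualifies.
Option C: score 691 ≥ 640; DTI 41.2% > 38%; employment 49 ≥ 12 mo → does not qualify.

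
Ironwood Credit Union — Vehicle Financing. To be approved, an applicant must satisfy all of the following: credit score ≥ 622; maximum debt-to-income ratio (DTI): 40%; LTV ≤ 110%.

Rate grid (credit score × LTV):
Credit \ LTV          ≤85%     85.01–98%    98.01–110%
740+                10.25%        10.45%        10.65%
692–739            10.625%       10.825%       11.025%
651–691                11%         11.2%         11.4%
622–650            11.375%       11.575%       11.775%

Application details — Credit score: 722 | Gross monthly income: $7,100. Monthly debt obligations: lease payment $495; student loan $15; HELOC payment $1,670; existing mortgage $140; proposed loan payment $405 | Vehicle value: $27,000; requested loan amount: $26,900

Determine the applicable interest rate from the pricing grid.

Credit score 722 ≥ 622; Total monthly debts = (495 + 15 + 1,670 + 140 + 405) = 2,725. DTI = 2,725/7,100 = 38.4% ≤ 40%
LTV: 26,900 ÷ 27,000 = 99.6%, within 110% cap
Credit 722 → row 692–739; LTV 99.6% → column 98.01–110%. Grid cell → 11.025%.

11.025%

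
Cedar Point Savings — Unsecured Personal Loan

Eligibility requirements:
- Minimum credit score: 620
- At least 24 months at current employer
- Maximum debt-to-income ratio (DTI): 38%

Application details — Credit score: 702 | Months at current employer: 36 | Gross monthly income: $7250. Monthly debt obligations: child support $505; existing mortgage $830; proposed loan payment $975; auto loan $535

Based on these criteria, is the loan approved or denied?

Denied

Credit score 702 ≥ 620 (meets)
Employment 36 ≥ 24 months
Total monthly debts = (505 + 830 + 975 + 535) = 2,845. DTI = 2,845/7,250 = 39.2% > 38%
Fails on DTI.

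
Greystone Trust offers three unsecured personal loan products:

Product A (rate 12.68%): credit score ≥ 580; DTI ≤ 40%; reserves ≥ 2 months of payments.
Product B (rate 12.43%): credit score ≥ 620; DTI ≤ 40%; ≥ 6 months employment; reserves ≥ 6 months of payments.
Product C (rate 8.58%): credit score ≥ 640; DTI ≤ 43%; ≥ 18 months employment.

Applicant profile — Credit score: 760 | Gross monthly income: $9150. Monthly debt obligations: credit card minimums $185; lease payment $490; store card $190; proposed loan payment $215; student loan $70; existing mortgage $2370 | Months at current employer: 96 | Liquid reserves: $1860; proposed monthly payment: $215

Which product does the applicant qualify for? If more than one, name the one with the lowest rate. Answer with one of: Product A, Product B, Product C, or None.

Product C

Total debts = (185 + 490 + 190 + 215 + 70 + 2,370) = 3,520; DTI = 3,520/9,150 = 38.5%.
Reserves = 1,860/215 = 8.7 months.
Product A: score 760 ≥ 580; DTI 38.5% ≤ 40%; reserves 8.7 ≥ 2 mo → qualifies.
Product B: score 760 ≥ 620; DTI 38.5% ≤ 40%; employment 96 ≥ 6 mo; reserves 8.7 ≥ 6 mo → qualifies.
Product C: score 760 ≥ 640; DTI 38.5% ≤ 43%; employment 96 ≥ 18 mo → qualifies.
Qualifying: Product A, Product B, Product C. Lowest rate is 8.58% → Product C.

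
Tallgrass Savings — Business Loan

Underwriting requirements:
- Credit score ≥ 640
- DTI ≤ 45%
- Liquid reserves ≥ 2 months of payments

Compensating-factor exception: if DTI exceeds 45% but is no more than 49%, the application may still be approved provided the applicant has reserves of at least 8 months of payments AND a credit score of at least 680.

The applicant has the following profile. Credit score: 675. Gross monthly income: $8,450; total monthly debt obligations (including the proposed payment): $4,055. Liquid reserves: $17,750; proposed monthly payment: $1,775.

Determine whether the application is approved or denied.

Credit score 675 ≥ 640 (meets base)
DTI: 4,055 ÷ 8,450 = 48%, over the 45% base limit.
Liquid reserves cover 17,750/1,775 = 10.0 months — ≥ 2 required
DTI 48% is within the 45%–49% exception band; checking compensating factors.
Reserves 10.0 ≥ 8 months; credit score 675 < 680.
Compensating-factor requirement not fully met.

Denied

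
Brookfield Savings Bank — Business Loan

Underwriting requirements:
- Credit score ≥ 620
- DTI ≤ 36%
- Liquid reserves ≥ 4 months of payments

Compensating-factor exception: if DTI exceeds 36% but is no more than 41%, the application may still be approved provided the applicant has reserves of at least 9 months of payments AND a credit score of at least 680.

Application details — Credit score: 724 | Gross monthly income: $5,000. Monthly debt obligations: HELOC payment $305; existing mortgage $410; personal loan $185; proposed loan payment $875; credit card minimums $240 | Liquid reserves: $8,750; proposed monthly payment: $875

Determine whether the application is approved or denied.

Approved

Credit score 724 ≥ 620 (meets base)
Total debts = (305 + 410 + 185 + 875 + 240) = 2,015. DTI = 2,015/5,000 = 40.3% > 36% — standard DTI limit exceeded.
Liquid reserves cover 8,750/875 = 10.0 months — ≥ 4 required
DTI 40.3% is within the 36%–41% exception band; checking compensating factors.
Reserves 10.0 ≥ 9 months; credit score 724 ≥ 680.
Both compensating conditions met → exception applies.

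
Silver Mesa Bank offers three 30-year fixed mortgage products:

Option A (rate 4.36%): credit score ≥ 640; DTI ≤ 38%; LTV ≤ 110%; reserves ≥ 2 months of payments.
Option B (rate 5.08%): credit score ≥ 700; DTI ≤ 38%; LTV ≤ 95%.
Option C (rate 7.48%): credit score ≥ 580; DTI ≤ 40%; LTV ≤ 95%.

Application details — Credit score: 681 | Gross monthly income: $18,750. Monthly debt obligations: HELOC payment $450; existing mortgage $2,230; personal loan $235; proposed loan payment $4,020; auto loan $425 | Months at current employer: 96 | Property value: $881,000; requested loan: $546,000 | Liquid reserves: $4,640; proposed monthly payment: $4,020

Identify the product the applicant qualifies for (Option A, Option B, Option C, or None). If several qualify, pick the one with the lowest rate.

Option C

Total debts = (450 + 2,230 + 235 + 4,020 + 425) = 7,360; DTI = 7,360/18,750 = 39.3%.
LTV = 546,000/881,000 = 62%.
Reserves = 4,640/4,020 = 1.2 months.
Option A: score 681 ≥ 640; DTI 39.3% > 38%; LTV 62% ≤ 110%; reserves 1.2 < 2 mo → does not qualify.
Option B: score 681 < 700; DTI 39.3% > 38%; LTV 62% ≤ 95% → does not qualify.
Option C: score 681 ≥ 580; DTI 39.3% ≤ 40%; LTV 62% ≤ 95% → qualifies.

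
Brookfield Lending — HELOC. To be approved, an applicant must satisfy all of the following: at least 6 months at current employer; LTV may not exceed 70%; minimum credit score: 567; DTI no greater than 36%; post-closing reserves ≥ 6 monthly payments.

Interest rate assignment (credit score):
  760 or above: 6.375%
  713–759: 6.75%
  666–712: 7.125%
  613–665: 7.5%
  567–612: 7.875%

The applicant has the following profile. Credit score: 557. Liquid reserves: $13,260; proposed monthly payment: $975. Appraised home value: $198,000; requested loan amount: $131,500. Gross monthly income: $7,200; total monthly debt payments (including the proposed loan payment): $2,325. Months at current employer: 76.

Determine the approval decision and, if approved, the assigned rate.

Credit score 557 < 567 (below minimum)
Debt-to-income = 2,325/7,200 = 32.3% — meets 36% limit
Loan-to-value = 131,500/198,000 = 66.4% — pass (70% max)
Employment 76 ≥ 6 months
Reserves: 13,260 ÷ 975 = 13.6 months (meets 6-month minimum)
Not all requirements met → denied.

Denied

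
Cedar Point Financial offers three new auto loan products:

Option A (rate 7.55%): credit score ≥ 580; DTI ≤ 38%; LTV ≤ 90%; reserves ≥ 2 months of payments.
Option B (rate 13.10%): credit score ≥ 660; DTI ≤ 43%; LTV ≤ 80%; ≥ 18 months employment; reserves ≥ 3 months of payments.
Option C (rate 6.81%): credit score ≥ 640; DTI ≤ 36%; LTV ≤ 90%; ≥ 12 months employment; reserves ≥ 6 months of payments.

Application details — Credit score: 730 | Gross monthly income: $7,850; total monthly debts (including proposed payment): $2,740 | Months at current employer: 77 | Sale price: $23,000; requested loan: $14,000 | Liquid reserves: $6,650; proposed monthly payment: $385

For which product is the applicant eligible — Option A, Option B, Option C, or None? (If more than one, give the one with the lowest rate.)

Option C

DTI = 2,740/7,850 = 34.9%.
LTV = 14,000/23,000 = 60.9%.
Reserves = 6,650/385 = 17.3 months.
Option A: score 730 ≥ 580; DTI 34.9% ≤ 38%; LTV 60.9% ≤ 90%; reserves 17.3 ≥ 2 mo → qualifies.
Option B: score 730 ≥ 660; DTI 34.9% ≤ 43%; LTV 60.9% ≤ 80%; employment 77 ≥ 18 mo; reserves 17.3 ≥ 3 mo → qualifies.
Option C: score 730 ≥ 640; DTI 34.9% ≤ 36%; LTV 60.9% ≤ 90%; employment 77 ≥ 12 mo; reserves 17.3 ≥ 6 mo → qualifies.
Qualifying: Option A, Option B, Option C. Lowest rate is 6.81% → Option C.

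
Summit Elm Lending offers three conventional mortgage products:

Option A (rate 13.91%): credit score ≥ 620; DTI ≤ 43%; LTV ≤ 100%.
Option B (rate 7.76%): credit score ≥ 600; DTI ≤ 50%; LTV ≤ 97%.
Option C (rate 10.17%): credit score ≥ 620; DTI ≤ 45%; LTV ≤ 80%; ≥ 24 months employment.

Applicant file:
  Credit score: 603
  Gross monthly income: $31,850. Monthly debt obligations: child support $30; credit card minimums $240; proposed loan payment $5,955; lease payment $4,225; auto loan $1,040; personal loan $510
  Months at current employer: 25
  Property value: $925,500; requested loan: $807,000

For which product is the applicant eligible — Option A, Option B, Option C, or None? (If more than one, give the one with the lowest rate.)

Total debts = (30 + 240 + 5,955 + 4,225 + 1,040 + 510) = 12,000; DTI = 12,000/31,850 = 37.7%.
LTV = 807,000/925,500 = 87.2%.
Option A: score 603 < 620; DTI 37.7% ≤ 43%; LTV 87.2% ≤ 100% → does not qualify.
Option B: score 603 ≥ 600; DTI 37.7% ≤ 50%; LTV 87.2% ≤ 97% → qualifies.
Option C: score 603 < 620; DTI 37.7% ≤ 45%; LTV 87.2% > 80%; employment 25 ≥ 24 mo → does not qualify.

Option B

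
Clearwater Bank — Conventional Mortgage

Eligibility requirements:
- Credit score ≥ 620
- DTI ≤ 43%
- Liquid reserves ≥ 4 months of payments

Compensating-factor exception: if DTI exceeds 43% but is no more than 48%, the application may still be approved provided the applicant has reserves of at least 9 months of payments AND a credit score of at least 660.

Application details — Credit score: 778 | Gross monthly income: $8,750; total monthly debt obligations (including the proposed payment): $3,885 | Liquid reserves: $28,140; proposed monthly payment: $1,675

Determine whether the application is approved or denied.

Credit score 778 ≥ 620 (meets base)
DTI = 3,885/8,750 = 44.4% > 43% — standard DTI limit exceeded.
Reserves = 28,140/1,675 = 16.8 months ≥ 4
DTI 44.4% is within the 43%–48% exception band; checking compensating factors.
Reserves 16.8 ≥ 9 months; credit score 778 ≥ 660.
Both compensating conditions met → exception applies.

Approved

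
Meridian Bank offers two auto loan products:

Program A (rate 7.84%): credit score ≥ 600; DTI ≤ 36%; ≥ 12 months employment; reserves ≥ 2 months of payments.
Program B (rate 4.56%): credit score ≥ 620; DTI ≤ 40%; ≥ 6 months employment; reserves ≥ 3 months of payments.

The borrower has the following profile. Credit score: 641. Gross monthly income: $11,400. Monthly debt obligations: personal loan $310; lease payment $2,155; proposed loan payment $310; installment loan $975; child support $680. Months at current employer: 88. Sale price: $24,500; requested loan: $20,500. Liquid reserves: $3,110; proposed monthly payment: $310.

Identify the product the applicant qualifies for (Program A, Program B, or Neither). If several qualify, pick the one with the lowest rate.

Program B

Total debts = (310 + 2,155 + 310 + 975 + 680) = 4,430; DTI = 4,430/11,400 = 38.9%.
LTV = 20,500/24,500 = 83.7%.
Reserves = 3,110/310 = 10.0 months.
Program A: score 641 ≥ 600; DTI 38.9% > 36%; employment 88 ≥ 12 mo; reserves 10.0 ≥ 2 mo → does not qualify.
Program B: score 641 ≥ 620; DTI 38.9% ≤ 40%; employment 88 ≥ 6 mo; reserves 10.0 ≥ 3 mo → qualifies.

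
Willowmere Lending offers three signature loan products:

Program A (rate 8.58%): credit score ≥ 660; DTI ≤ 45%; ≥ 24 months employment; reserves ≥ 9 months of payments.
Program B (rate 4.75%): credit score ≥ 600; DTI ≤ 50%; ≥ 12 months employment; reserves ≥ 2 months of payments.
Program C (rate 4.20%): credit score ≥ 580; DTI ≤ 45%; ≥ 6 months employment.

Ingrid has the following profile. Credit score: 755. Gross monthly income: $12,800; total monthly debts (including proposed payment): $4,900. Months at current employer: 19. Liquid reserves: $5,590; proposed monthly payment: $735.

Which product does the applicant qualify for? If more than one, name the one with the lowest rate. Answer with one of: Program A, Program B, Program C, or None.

DTI = 4,900/12,800 = 38.3%.
Reserves = 5,590/735 = 7.6 months.
Program A: score 755 ≥ 660; DTI 38.3% ≤ 45%; employment 19 < 24 mo; reserves 7.6 < 9 mo → does not qualify.
Program B: score 755 ≥ 600; DTI 38.3% ≤ 50%; employment 19 ≥ 12 mo; reserves 7.6 ≥ 2 mo → qualifies.
Program C: score 755 ≥ 580; DTI 38.3% ≤ 45%; employment 19 ≥ 6 mo → qualifies.
Qualifying: Program B, Program C. Lowest rate is 4.20% → Program C.

Program C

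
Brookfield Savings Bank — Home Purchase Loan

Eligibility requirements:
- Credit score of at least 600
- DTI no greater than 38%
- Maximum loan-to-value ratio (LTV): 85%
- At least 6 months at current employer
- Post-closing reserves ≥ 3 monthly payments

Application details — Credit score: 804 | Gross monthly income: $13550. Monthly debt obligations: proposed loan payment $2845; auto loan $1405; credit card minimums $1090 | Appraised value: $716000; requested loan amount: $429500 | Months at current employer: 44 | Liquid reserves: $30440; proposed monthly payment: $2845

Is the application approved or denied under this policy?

Credit score 804 ≥ 600 (meets)
Total monthly debts = (2,845 + 1,405 + 1,090) = 5,340. DTI: 5,340 ÷ 13,550 = 39.4%, exceeds the 38% cap
LTV: 429,500 ÷ 716,000 = 60%, within 85% cap
Employment 44 ≥ 6 months
Reserves: 30,440 ÷ 2,845 = 10.7 months (meets 3-month minimum)
Fails on DTI.

Denied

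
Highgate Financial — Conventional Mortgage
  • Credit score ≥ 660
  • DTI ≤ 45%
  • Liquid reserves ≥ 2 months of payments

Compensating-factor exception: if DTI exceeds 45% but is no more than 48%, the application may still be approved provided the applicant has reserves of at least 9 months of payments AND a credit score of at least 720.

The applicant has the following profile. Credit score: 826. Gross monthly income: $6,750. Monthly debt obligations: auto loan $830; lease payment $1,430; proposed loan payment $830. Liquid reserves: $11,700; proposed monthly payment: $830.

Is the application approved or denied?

Credit score 826 ≥ 660 (meets base)
Total debts = (830 + 1,430 + 830) = 3,090. DTI = 3,090/6,750 = 45.8% > 45% — standard DTI limit exceeded.
Liquid reserves cover 11,700/830 = 14.1 months — ≥ 2 required
45.8% falls in the override range (45%–48%), so the compensating-factor test applies.
Override check — reserves: 14.1 mo (ok); score: 826 (ok).
Both override conditions satisfied; DTI exception granted.

Approved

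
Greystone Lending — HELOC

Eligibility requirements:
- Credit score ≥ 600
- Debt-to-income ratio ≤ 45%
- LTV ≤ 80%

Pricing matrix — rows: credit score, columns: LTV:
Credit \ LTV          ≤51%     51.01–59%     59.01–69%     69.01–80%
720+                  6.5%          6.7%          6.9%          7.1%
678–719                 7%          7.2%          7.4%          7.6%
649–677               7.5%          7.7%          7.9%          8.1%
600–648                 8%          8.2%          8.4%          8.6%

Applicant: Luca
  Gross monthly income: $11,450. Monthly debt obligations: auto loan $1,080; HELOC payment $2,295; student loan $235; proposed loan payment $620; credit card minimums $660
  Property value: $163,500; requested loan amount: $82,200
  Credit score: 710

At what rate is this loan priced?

Credit score 710 ≥ 600; Total monthly debts = (1,080 + 2,295 + 235 + 620 + 660) = 4,890. DTI: 4,890 ÷ 11,450 = 42.7%, within the 45% cap
Loan-to-value = 82,200/163,500 = 50.3% — pass (80% max)
Row: 710 falls in 678–719. Column: 50.3% falls in ≤51%. Rate = 7%.

7%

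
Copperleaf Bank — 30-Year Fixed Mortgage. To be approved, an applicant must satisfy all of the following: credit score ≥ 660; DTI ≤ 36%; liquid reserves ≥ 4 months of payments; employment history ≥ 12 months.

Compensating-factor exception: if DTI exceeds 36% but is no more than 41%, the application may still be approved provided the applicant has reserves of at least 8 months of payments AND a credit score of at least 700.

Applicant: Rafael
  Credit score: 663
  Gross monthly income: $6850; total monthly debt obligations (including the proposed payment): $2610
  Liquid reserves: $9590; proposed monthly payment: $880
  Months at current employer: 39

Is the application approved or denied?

Denied

Credit score 663 ≥ 660 (meets base)
DTI = 2,610/6,850 = 38.1% > 36% — standard DTI limit exceeded.
Reserves: 9,590 ÷ 880 = 10.9 months (meets 4-month minimum)
Employment 39 ≥ 12 months
38.1% falls in the override range (36%–41%), so the compensating-factor test applies.
Override check — reserves: 10.9 mo (ok); score: 663 (below 700).
Compensating-factor requirement not fully met.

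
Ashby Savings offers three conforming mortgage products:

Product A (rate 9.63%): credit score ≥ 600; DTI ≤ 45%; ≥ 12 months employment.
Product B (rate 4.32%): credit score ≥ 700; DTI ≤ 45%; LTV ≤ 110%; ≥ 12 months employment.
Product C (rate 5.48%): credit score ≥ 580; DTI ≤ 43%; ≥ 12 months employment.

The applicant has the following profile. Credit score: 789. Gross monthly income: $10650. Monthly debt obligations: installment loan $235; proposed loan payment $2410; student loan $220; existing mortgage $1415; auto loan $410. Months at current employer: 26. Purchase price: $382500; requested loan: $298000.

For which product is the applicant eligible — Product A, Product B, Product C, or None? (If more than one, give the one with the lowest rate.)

Product B

Total debts = (235 + 2,410 + 220 + 1,415 + 410) = 4,690; DTI = 4,690/10,650 = 44%.
LTV = 298,000/382,500 = 77.9%.
Product A: score 789 ≥ 600; DTI 44% ≤ 45%; employment 26 ≥ 12 mo → qualifies.
Product B: score 789 ≥ 700; DTI 44% ≤ 45%; LTV 77.9% ≤ 110%; employment 26 ≥ 12 mo → qualifies.
Product C: score 789 ≥ 580; DTI 44% > 43%; employment 26 ≥ 12 mo → does not qualify.
Qualifying: Product A, Product B. Lowest rate is 4.32% → Product B.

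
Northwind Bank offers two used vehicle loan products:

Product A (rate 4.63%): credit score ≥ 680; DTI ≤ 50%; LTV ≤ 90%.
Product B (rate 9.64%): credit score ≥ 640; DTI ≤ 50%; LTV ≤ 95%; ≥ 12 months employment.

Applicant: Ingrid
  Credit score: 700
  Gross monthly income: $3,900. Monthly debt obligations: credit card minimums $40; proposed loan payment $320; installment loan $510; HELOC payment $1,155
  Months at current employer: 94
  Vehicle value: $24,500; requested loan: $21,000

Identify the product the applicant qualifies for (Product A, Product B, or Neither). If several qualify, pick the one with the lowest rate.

Total debts = (40 + 320 + 510 + 1,155) = 2,025; DTI = 2,025/3,900 = 51.9%.
LTV = 21,000/24,500 = 85.7%.
Product A: score 700 ≥ 680; DTI 51.9% > 50%; LTV 85.7% ≤ 90% → does not qualify.
Product B: score 700 ≥ 640; DTI 51.9% > 50%; LTV 85.7% ≤ 95%; employment 94 ≥ 12 mo → does not qualify.

Neither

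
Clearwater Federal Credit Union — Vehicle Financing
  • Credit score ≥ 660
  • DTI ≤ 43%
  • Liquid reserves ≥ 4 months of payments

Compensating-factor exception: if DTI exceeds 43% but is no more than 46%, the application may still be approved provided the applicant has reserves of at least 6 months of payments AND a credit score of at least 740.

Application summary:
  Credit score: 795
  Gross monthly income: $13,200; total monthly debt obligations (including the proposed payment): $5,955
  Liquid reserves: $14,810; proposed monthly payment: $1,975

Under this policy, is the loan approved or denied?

Approved

Credit score 795 ≥ 660 (meets base)
DTI: 5,955 ÷ 13,200 = 45.1%, over the 43% base limit.
Reserves = 14,810/1,975 = 7.5 months ≥ 4
DTI 45.1% is within the 43%–46% exception band; checking compensating factors.
Reserves 7.5 ≥ 6 months; credit score 795 ≥ 740.
Both compensating conditions met → exception applies.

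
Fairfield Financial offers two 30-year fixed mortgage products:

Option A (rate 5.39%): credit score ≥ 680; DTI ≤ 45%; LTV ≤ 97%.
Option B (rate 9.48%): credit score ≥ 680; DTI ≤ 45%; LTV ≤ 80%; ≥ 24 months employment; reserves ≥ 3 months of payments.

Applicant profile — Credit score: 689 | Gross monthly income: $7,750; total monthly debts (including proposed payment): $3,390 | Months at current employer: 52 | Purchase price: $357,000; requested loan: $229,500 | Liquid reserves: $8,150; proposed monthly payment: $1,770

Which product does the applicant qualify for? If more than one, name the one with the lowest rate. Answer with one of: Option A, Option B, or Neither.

Option A

DTI = 3,390/7,750 = 43.7%.
LTV = 229,500/357,000 = 64.3%.
Reserves = 8,150/1,770 = 4.6 months.
Option A: score 689 ≥ 680; DTI 43.7% ≤ 45%; LTV 64.3% ≤ 97% → qualifies.
Option B: score 689 ≥ 680; DTI 43.7% ≤ 45%; LTV 64.3% ≤ 80%; employment 52 ≥ 24 mo; reserves 4.6 ≥ 3 mo → qualifies.
Qualifying: Option A, Option B. Lowest rate is 5.39% → Option A.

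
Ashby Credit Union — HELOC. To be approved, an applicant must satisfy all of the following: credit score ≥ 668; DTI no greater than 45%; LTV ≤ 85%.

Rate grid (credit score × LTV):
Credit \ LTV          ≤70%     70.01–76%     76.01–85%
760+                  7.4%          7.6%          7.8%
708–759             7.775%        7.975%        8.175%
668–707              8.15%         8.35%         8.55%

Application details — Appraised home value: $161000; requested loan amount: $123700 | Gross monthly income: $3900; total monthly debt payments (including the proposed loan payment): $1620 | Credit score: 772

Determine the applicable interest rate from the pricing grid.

Credit score 772 ≥ 668; DTI: 1,620 ÷ 3,900 = 41.5%, within the 45% cap
LTV = 123,700/161,000 = 76.8% ≤ 85%
Score 772 is in the 760+ band; LTV 76.8% is in the 76.01–85% band → 7.8%.

7.8%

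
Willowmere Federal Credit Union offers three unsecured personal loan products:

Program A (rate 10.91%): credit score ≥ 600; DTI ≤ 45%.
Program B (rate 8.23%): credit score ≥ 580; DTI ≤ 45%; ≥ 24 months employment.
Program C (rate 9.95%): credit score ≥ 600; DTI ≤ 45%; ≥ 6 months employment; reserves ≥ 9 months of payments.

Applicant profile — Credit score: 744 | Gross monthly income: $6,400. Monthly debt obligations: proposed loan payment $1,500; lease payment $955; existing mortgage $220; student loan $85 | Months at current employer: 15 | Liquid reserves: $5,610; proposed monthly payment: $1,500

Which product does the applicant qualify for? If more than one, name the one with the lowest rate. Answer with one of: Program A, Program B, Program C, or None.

Program A

Total debts = (1,500 + 955 + 220 + 85) = 2,760; DTI = 2,760/6,400 = 43.1%.
Reserves = 5,610/1,500 = 3.7 months.
Program A: score 744 ≥ 600; DTI 43.1% ≤ 45% → qualifies.
Program B: score 744 ≥ 580; DTI 43.1% ≤ 45%; employment 15 < 24 mo → does not qualify.
Program C: score 744 ≥ 600; DTI 43.1% ≤ 45%; employment 15 ≥ 6 mo; reserves 3.7 < 9 mo → does not qualify.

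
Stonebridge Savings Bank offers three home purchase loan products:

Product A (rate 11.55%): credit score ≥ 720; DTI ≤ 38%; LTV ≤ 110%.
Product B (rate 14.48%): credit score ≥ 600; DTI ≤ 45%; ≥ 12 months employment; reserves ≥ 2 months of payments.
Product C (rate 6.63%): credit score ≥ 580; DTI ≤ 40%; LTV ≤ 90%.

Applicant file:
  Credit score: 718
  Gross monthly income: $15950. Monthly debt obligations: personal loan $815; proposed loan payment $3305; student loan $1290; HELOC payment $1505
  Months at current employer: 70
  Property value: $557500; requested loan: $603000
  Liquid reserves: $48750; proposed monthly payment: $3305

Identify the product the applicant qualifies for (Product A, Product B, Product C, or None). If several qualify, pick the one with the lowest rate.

Product B

Total debts = (815 + 3,305 + 1,290 + 1,505) = 6,915; DTI = 6,915/15,950 = 43.4%.
LTV = 603,000/557,500 = 108.2%.
Reserves = 48,750/3,305 = 14.8 months.
Product A: score 718 < 720; DTI 43.4% > 38%; LTV 108.2% ≤ 110% → does not qualify.
Product B: score 718 ≥ 600; DTI 43.4% ≤ 45%; employment 70 ≥ 12 mo; reserves 14.8 ≥ 2 mo → qualifies.
Product C: score 718 ≥ 580; DTI 43.4% > 40%; LTV 108.2% > 90% → does not qualify.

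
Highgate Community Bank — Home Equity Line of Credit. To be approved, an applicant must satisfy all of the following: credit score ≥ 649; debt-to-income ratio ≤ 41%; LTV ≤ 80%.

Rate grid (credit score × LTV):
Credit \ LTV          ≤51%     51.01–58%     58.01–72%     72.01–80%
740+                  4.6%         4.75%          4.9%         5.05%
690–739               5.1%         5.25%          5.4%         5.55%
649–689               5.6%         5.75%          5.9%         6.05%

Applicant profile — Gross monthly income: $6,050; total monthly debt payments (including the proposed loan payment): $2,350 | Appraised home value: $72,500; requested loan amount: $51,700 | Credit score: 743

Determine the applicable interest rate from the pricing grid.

Credit score 743 ≥ 649; DTI = 2,350/6,050 = 38.8% ≤ 41%
LTV: 51,700 ÷ 72,500 = 71.3%, within 80% cap
Credit 743 → row 740+; LTV 71.3% → column 58.01–72%. Grid cell → 4.9%.

4.9%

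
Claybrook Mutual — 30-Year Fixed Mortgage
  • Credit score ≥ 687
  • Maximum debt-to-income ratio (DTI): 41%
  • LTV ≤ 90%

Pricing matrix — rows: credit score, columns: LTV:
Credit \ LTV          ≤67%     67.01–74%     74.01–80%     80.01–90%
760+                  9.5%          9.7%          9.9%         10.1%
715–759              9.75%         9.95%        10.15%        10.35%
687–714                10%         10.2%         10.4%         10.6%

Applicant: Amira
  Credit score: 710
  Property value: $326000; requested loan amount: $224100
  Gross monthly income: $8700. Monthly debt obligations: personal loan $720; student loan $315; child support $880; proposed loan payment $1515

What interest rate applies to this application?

Credit score 710 ≥ 687; Total monthly debts = (720 + 315 + 880 + 1,515) = 3,430. DTI: 3,430 ÷ 8,700 = 39.4%, within the 41% cap
Loan-to-value = 224,100/326,000 = 68.7% — pass (90% max)
Credit 710 → row 687–714; LTV 68.7% → column 67.01–74%. Grid cell → 10.2%.

10.2%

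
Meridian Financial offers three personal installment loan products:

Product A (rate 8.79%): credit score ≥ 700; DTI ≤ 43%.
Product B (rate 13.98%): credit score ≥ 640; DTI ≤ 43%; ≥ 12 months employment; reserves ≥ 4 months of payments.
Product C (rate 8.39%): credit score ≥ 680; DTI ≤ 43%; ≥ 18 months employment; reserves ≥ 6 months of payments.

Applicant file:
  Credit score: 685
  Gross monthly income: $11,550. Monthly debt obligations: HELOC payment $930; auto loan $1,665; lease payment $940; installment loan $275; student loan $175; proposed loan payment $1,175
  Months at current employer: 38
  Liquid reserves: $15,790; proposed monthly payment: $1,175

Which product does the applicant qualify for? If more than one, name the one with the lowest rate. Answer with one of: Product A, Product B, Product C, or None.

None

Total debts = (930 + 1,665 + 940 + 275 + 175 + 1,175) = 5,160; DTI = 5,160/11,550 = 44.7%.
Reserves = 15,790/1,175 = 13.4 months.
Product A: score 685 < 700; DTI 44.7% > 43% → does not qualify.
Product B: score 685 ≥ 640; DTI 44.7% > 43%; employment 38 ≥ 12 mo; reserves 13.4 ≥ 4 mo → does not qualify.
Product C: score 685 ≥ 680; DTI 44.7% > 43%; employment 38 ≥ 18 mo; reserves 13.4 ≥ 6 mo → does not qualify.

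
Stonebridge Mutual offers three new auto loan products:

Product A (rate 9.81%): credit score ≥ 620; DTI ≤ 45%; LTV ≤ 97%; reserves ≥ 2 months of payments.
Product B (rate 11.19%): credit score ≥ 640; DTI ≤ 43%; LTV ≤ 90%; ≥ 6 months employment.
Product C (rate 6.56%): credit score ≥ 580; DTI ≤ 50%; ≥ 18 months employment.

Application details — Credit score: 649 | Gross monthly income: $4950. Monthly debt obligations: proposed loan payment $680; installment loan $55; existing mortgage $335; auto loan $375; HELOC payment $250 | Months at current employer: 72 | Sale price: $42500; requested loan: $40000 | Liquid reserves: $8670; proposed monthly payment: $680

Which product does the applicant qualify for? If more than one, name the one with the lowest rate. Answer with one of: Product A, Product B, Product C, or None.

Total debts = (680 + 55 + 335 + 375 + 250) = 1,695; DTI = 1,695/4,950 = 34.2%.
LTV = 40,000/42,500 = 94.1%.
Reserves = 8,670/680 = 12.8 months.
Product A: score 649 ≥ 620; DTI 34.2% ≤ 45%; LTV 94.1% ≤ 97%; reserves 12.8 ≥ 2 mo → qualifies.
Product B: score 649 ≥ 640; DTI 34.2% ≤ 43%; LTV 94.1% > 90%; employment 72 ≥ 6 mo → does not qualify.
Product C: score 649 ≥ 580; DTI 34.2% ≤ 50%; employment 72 ≥ 18 mo → qualifies.
Qualifying: Product A, Product C. Lowest rate is 6.56% → Product C.

Product C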